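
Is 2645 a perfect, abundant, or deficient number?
deficient

Proper divisors of 2645: sum = 1 + 5 + 23 + 115 + 529 = 673
Since 673 < 2645, 2645 is deficient.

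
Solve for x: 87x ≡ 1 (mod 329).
208

gcd(87, 329) = 1, so the inverse exists.
Extended Euclidean algorithm on (329, 87):
329 = 3 × 87 + 68  ⟹  68 = (1)·329 + (-3)·87
87 = 1 × 68 + 19  ⟹  19 = (-1)·329 + (4)·87
68 = 3 × 19 + 11  ⟹  11 = (4)·329 + (-15)·87
19 = 1 × 11 + 8  ⟹  8 = (-5)·329 + (19)·87
11 = 1 × 8 + 3  ⟹  3 = (9)·329 + (-34)·87
8 = 2 × 3 + 2  ⟹  2 = (-23)·329 + (87)·87
3 = 1 × 2 + 1  ⟹  1 = (32)·329 + (-121)·87
So (-121)·87 ≡ 1 (mod 329), i.e. 87^(-1) ≡ -121 ≡ 208 (mod 329).
Check: 87 × 208 = 18096 ≡ 1 (mod 329)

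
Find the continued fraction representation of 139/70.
[1; 1, 69]

Euclidean algorithm steps:
139 = 1 × 70 + 69
70 = 1 × 69 + 1
69 = 69 × 1 + 0
Continued fraction: [1; 1, 69]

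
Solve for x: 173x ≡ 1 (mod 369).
32

gcd(173, 369) = 1, so the inverse exists.
Extended Euclidean algorithm on (369, 173):
369 = 2 × 173 + 23  ⟹  23 = (1)·369 + (-2)·173
173 = 7 × 23 + 12  ⟹  12 = (-7)·369 + (15)·173
23 = 1 × 12 + 11  ⟹  11 = (8)·369 + (-17)·173
12 = 1 × 11 + 1  ⟹  1 = (-15)·369 + (32)·173
So (32)·173 ≡ 1 (mod 369), i.e. 173^(-1) ≡ 32 (mod 369).
Check: 173 × 32 = 5536 ≡ 1 (mod 369)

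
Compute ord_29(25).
7

29 is prime, so ord(25) divides φ(29) = 28.
Divisors of 28: 1, 2, 4, 7, 14, 28.
Repeated squaring: 25^1 ≡ 25, 25^2 ≡ 16, 25^4 ≡ 24, 25^8 ≡ 25, 25^16 ≡ 16 (mod 29).
Test 25^d mod 29 for each divisor d in increasing order:
25^1 ≡ 25
25^2 ≡ 16
25^4 ≡ 24
25^7 = 25^4·25^2·25^1 ≡ 1  ← first divisor giving 1
The order is 7.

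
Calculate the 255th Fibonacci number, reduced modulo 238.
36

Matrix identity: Q^n = [[F_(n+1), F_n], [F_n, F_(n-1)]] with Q = [[1,1],[1,0]].
n = 255 = 11111111₂. Square-and-multiply, entries mod 238:
Q^1 = [[1,1],[1,0]]
Q^3 = (Q^1)²·Q = [[3,2],[2,1]]
Q^7 = (Q^3)²·Q = [[21,13],[13,8]]
Q^15 = (Q^7)²·Q = [[35,134],[134,139]]
Q^31 = (Q^15)²·Q = [[133,141],[141,230]]
Q^63 = (Q^31)²·Q = [[217,204],[204,13]]
Q^127 = (Q^63)²·Q = [[203,169],[169,34]]
Q^255 = (Q^127)²·Q = [[105,36],[36,69]]
F_255 mod 238 = Q^255[0][1] = 36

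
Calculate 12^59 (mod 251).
89

Repeated squaring. Binary of 59 = 111011.
12^1 ≡ 12 (mod 251); 12^2 ≡ 144 (mod 251); 12^4 ≡ 154 (mod 251); 12^8 ≡ 122 (mod 251); 12^16 ≡ 75 (mod 251); 12^32 ≡ 103 (mod 251)
12^59 = 12^1 × 12^2 × 12^8 × 12^16 × 12^32 ≡ 89 (mod 251)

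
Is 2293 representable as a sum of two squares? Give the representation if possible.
23² + 42² (a=23, b=42)

Factorization: 2293 = 2293
By Fermat: n is sum of two squares iff every prime p ≡ 3 (mod 4) appears to even power.
All primes ≡ 3 (mod 4) appear to even power.
Search a = 0, 1, 2, … for 2293 - a² a perfect square: first hit at a = 23: 2293 - 529 = 1764 = 42².
2293 = 23² + 42² = 529 + 1764 ✓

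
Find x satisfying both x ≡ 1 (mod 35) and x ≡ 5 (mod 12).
281

Using Chinese Remainder Theorem:
M = 35 × 12 = 420
M1 = 12, M2 = 35
y1 = 12^(-1) mod 35 = 3
y2 = 35^(-1) mod 12 = 11
x = (1×12×3 + 5×35×11) mod 420 = 281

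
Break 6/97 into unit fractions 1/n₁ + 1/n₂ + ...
1/17 + 1/330 + 1/544170

Greedy algorithm:
6/97: ceiling(97/6) = 17, use 1/17
5/1649: ceiling(1649/5) = 330, use 1/330
1/544170: ceiling(544170/1) = 544170, use 1/544170
Result: 6/97 = 1/17 + 1/330 + 1/544170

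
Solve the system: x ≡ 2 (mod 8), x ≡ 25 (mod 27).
106

Using Chinese Remainder Theorem:
M = 8 × 27 = 216
M1 = 27, M2 = 8
y1 = 27^(-1) mod 8 = 3
y2 = 8^(-1) mod 27 = 17
x = (2×27×3 + 25×8×17) mod 216 = 106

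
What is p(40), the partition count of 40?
37338

p(n) counts ways to write n as a sum of positive integers (order ignored).
Euler's pentagonal recurrence: p(k) = p(k-1) + p(k-2) - p(k-5) - p(k-7) + p(k-12) + p(k-15) - ... (offsets j(3j∓1)/2, signs ++--, p(0)=1, p(<0)=0).
DP table for k = 0..39: p(0)=1, p(1)=1, p(2)=2, p(3)=3, p(4)=5, p(5)=7, p(6)=11, p(7)=15, p(8)=22, p(9)=30, p(10)=42, p(11)=56, p(12)=77, p(13)=101, p(14)=135, p(15)=176, p(16)=231, p(17)=297, p(18)=385, p(19)=490, p(20)=627, p(21)=792, p(22)=1002, p(23)=1255, p(24)=1575, p(25)=1958, p(26)=2436, p(27)=3010, p(28)=3718, p(29)=4565, p(30)=5604, p(31)=6842, p(32)=8349, p(33)=10143, p(34)=12310, p(35)=14883, p(36)=17977, p(37)=21637, p(38)=26015, p(39)=31185.
Final step: p(40) = p(39) + p(38) - p(35) - p(33) + p(28) + p(25) - p(18) - p(14) + p(5) + p(0)
= 31185 + 26015 - 14883 - 10143 + 3718 + 1958 - 385 - 135 + 7 + 1
= 37338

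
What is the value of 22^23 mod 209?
110

Repeated squaring. Binary of 23 = 10111.
22^1 ≡ 22 (mod 209); 22^2 ≡ 66 (mod 209); 22^4 ≡ 176 (mod 209); 22^8 ≡ 44 (mod 209); 22^16 ≡ 55 (mod 209)
22^23 = 22^1 × 22^2 × 22^4 × 22^16 ≡ 110 (mod 209)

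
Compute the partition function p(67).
2679689

p(n) counts ways to write n as a sum of positive integers (order ignored).
Euler's pentagonal recurrence: p(k) = p(k-1) + p(k-2) - p(k-5) - p(k-7) + p(k-12) + p(k-15) - ... (offsets j(3j∓1)/2, signs ++--, p(0)=1, p(<0)=0).
DP table for k = 0..66: p(0)=1, p(1)=1, p(2)=2, p(3)=3, p(4)=5, p(5)=7, p(6)=11, p(7)=15, p(8)=22, p(9)=30, p(10)=42, p(11)=56, p(12)=77, p(13)=101, p(14)=135, p(15)=176, p(16)=231, p(17)=297, p(18)=385, p(19)=490, p(20)=627, p(21)=792, p(22)=1002, p(23)=1255, p(24)=1575, p(25)=1958, p(26)=2436, p(27)=3010, p(28)=3718, p(29)=4565, p(30)=5604, p(31)=6842, p(32)=8349, p(33)=10143, p(34)=12310, p(35)=14883, p(36)=17977, p(37)=21637, p(38)=26015, p(39)=31185, p(40)=37338, p(41)=44583, p(42)=53174, p(43)=63261, p(44)=75175, p(45)=89134, p(46)=105558, p(47)=124754, p(48)=147273, p(49)=173525, p(50)=204226, p(51)=239943, p(52)=281589, p(53)=329931, p(54)=386155, p(55)=451276, p(56)=526823, p(57)=614154, p(58)=715220, p(59)=831820, p(60)=966467, p(61)=1121505, p(62)=1300156, p(63)=1505499, p(64)=1741630, p(65)=2012558, p(66)=2323520.
Final step: p(67) = p(66) + p(65) - p(62) - p(60) + p(55) + p(52) - p(45) - p(41) + p(32) + p(27) - p(16) - p(10)
= 2323520 + 2012558 - 1300156 - 966467 + 451276 + 281589 - 89134 - 44583 + 8349 + 3010 - 231 - 42
= 2679689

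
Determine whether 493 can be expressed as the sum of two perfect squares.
3² + 22² (a=3, b=22)

Factorization: 493 = 17 × 29
By Fermat: n is sum of two squares iff every prime p ≡ 3 (mod 4) appears to even power.
All primes ≡ 3 (mod 4) appear to even power.
Search a = 0, 1, 2, … for 493 - a² a perfect square: first hit at a = 3: 493 - 9 = 484 = 22².
493 = 3² + 22² = 9 + 484 ✓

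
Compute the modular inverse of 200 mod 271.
229

gcd(200, 271) = 1, so the inverse exists.
Extended Euclidean algorithm on (271, 200):
271 = 1 × 200 + 71  ⟹  71 = (1)·271 + (-1)·200
200 = 2 × 71 + 58  ⟹  58 = (-2)·271 + (3)·200
71 = 1 × 58 + 13  ⟹  13 = (3)·271 + (-4)·200
58 = 4 × 13 + 6  ⟹  6 = (-14)·271 + (19)·200
13 = 2 × 6 + 1  ⟹  1 = (31)·271 + (-42)·200
So (-42)·200 ≡ 1 (mod 271), i.e. 200^(-1) ≡ -42 ≡ 229 (mod 271).
Check: 200 × 229 = 45800 ≡ 1 (mod 271)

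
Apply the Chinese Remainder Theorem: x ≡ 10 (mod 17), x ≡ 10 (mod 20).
10

Using Chinese Remainder Theorem:
M = 17 × 20 = 340
M1 = 20, M2 = 17
y1 = 20^(-1) mod 17 = 6
y2 = 17^(-1) mod 20 = 13
x = (10×20×6 + 10×17×13) mod 340 = 10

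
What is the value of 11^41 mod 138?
107

Repeated squaring. Binary of 41 = 101001.
11^1 ≡ 11 (mod 138); 11^2 ≡ 121 (mod 138); 11^4 ≡ 13 (mod 138); 11^8 ≡ 31 (mod 138); 11^16 ≡ 133 (mod 138); 11^32 ≡ 25 (mod 138)
11^41 = 11^1 × 11^8 × 11^32 ≡ 107 (mod 138)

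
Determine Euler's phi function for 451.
400

451 = 11 × 41
φ(n) = n × ∏(1 - 1/p) for each prime p dividing n
φ(451) = 451 × (1 - 1/11) × (1 - 1/41) = 400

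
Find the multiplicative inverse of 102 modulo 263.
49

gcd(102, 263) = 1, so the inverse exists.
Extended Euclidean algorithm on (263, 102):
263 = 2 × 102 + 59  ⟹  59 = (1)·263 + (-2)·102
102 = 1 × 59 + 43  ⟹  43 = (-1)·263 + (3)·102
59 = 1 × 43 + 16  ⟹  16 = (2)·263 + (-5)·102
43 = 2 × 16 + 11  ⟹  11 = (-5)·263 + (13)·102
16 = 1 × 11 + 5  ⟹  5 = (7)·263 + (-18)·102
11 = 2 × 5 + 1  ⟹  1 = (-19)·263 + (49)·102
So (49)·102 ≡ 1 (mod 263), i.e. 102^(-1) ≡ 49 (mod 263).
Check: 102 × 49 = 4998 ≡ 1 (mod 263)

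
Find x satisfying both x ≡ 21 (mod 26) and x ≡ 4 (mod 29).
671

Using Chinese Remainder Theorem:
M = 26 × 29 = 754
M1 = 29, M2 = 26
y1 = 29^(-1) mod 26 = 9
y2 = 26^(-1) mod 29 = 19
x = (21×29×9 + 4×26×19) mod 754 = 671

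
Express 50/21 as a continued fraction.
[2; 2, 1, 1, 1, 2]

Euclidean algorithm steps:
50 = 2 × 21 + 8
21 = 2 × 8 + 5
8 = 1 × 5 + 3
5 = 1 × 3 + 2
3 = 1 × 2 + 1
2 = 2 × 1 + 0
Continued fraction: [2; 2, 1, 1, 1, 2]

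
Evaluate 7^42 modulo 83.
7

Repeated squaring. Binary of 42 = 101010.
7^1 ≡ 7 (mod 83); 7^2 ≡ 49 (mod 83); 7^4 ≡ 77 (mod 83); 7^8 ≡ 36 (mod 83); 7^16 ≡ 51 (mod 83); 7^32 ≡ 28 (mod 83)
7^42 = 7^2 × 7^8 × 7^32 ≡ 7 (mod 83)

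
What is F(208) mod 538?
259

Matrix identity: Q^n = [[F_(n+1), F_n], [F_n, F_(n-1)]] with Q = [[1,1],[1,0]].
n = 208 = 11010000₂. Square-and-multiply, entries mod 538:
Q^1 = [[1,1],[1,0]]
Q^3 = (Q^1)²·Q = [[3,2],[2,1]]
Q^6 = (Q^3)² = [[13,8],[8,5]]
Q^13 = (Q^6)²·Q = [[377,233],[233,144]]
Q^26 = (Q^13)² = [[48,343],[343,243]]
Q^52 = (Q^26)² = [[517,283],[283,234]]
Q^104 = (Q^52)² = [[368,23],[23,345]]
Q^208 = (Q^104)² = [[377,259],[259,118]]
F_208 mod 538 = Q^208[0][1] = 259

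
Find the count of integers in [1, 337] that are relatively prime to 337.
336

337 = 337
φ(n) = n × ∏(1 - 1/p) for each prime p dividing n
φ(337) = 337 × (1 - 1/337) = 336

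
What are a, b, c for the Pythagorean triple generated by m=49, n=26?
(1725, 2548, 3077)

Euclid's formula: a = m² - n², b = 2mn, c = m² + n²
m = 49, n = 26
a = 49² - 26² = 2401 - 676 = 1725
b = 2 × 49 × 26 = 2548
c = 49² + 26² = 2401 + 676 = 3077
Verification: 1725² + 2548² = 2975625 + 6492304 = 9467929 = 3077² ✓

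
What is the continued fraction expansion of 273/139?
[1; 1, 26, 1, 4]

Euclidean algorithm steps:
273 = 1 × 139 + 134
139 = 1 × 134 + 5
134 = 26 × 5 + 4
5 = 1 × 4 + 1
4 = 4 × 1 + 0
Continued fraction: [1; 1, 26, 1, 4]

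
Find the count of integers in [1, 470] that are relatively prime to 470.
184

470 = 2 × 5 × 47
φ(n) = n × ∏(1 - 1/p) for each prime p dividing n
φ(470) = 470 × (1 - 1/2) × (1 - 1/5) × (1 - 1/47) = 184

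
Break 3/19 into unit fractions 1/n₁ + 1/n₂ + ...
1/7 + 1/67 + 1/8911

Greedy algorithm:
3/19: ceiling(19/3) = 7, use 1/7
2/133: ceiling(133/2) = 67, use 1/67
1/8911: ceiling(8911/1) = 8911, use 1/8911
Result: 3/19 = 1/7 + 1/67 + 1/8911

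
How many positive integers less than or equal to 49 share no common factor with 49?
42

49 = 7^2
φ(n) = n × ∏(1 - 1/p) for each prime p dividing n
φ(49) = 49 × (1 - 1/7) = 42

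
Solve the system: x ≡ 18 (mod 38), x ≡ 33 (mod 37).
588

Using Chinese Remainder Theorem:
M = 38 × 37 = 1406
M1 = 37, M2 = 38
y1 = 37^(-1) mod 38 = 37
y2 = 38^(-1) mod 37 = 1
x = (18×37×37 + 33×38×1) mod 1406 = 588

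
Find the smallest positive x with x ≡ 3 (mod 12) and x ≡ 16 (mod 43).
231

Using Chinese Remainder Theorem:
M = 12 × 43 = 516
M1 = 43, M2 = 12
y1 = 43^(-1) mod 12 = 7
y2 = 12^(-1) mod 43 = 18
x = (3×43×7 + 16×12×18) mod 516 = 231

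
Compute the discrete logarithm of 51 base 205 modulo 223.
149

Baby-step giant-step with step n = ⌈√223⌉ = 15.
Baby steps 205^j mod 223 (j:value) for j=0..14: 0:1, 1:205, 2:101, 3:189, 4:166, 5:134, 6:41, 7:154, 8:127, 9:167, 10:116, 11:142, 12:120, 13:70, 14:78.
Giant-step multiplier: 205^(-15) ≡ 205^(222-15) = 205^207 ≡ 125 (mod 223).
Giant steps γ_i = 51·125^i mod 223: γ_0=51, γ_1=131, γ_2=96, γ_3=181, γ_4=102, γ_5=39, γ_6=192, γ_7=139, γ_8=204, γ_9=78 (in table at j=14).
x = i·n + j = 9·15 + 14 = 149.
Check: 205^149 ≡ 51 (mod 223).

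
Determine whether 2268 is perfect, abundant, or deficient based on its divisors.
abundant

Proper divisors of 2268: sum = 1 + 2 + 3 + 4 + 6 + 7 + 9 + 12 + ... + 378 + 567 + 756 + 1134 (29 divisors) = 4508
Since 4508 > 2268, 2268 is abundant.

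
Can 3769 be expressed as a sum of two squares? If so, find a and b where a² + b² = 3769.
13² + 60² (a=13, b=60)

Factorization: 3769 = 3769
By Fermat: n is sum of two squares iff every prime p ≡ 3 (mod 4) appears to even power.
All primes ≡ 3 (mod 4) appear to even power.
Search a = 0, 1, 2, … for 3769 - a² a perfect square: first hit at a = 13: 3769 - 169 = 3600 = 60².
3769 = 13² + 60² = 169 + 3600 ✓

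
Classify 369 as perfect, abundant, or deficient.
deficient

Proper divisors of 369: sum = 1 + 3 + 9 + 41 + 123 = 177
Since 177 < 369, 369 is deficient.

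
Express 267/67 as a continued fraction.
[3; 1, 66]

Euclidean algorithm steps:
267 = 3 × 67 + 66
67 = 1 × 66 + 1
66 = 66 × 1 + 0
Continued fraction: [3; 1, 66]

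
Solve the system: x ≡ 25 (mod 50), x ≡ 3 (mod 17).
275

Using Chinese Remainder Theorem:
M = 50 × 17 = 850
M1 = 17, M2 = 50
y1 = 17^(-1) mod 50 = 3
y2 = 50^(-1) mod 17 = 16
x = (25×17×3 + 3×50×16) mod 850 = 275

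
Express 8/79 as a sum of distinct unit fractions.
1/10 + 1/790

Greedy algorithm:
8/79: ceiling(79/8) = 10, use 1/10
1/790: ceiling(790/1) = 790, use 1/790
Result: 8/79 = 1/10 + 1/790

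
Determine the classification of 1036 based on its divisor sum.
abundant

Proper divisors of 1036: sum = 1 + 2 + 4 + 7 + 14 + 28 + 37 + 74 + 148 + 259 + 518 = 1092
Since 1092 > 1036, 1036 is abundant.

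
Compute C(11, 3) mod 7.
4

Using Lucas' theorem:
Write n=11 and k=3 in base 7:
n in base 7: [1, 4]
k in base 7: [0, 3]
C(11,3) mod 7 = ∏ C(n_i, k_i) mod 7
Digit binomials (mod 7): C(1,0) = 1; C(4,3) = 4
Product: 1 × 4 = 4 ≡ 4 (mod 7)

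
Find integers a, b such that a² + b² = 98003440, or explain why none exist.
Not possible

Factorization: 98003440 = 2^4 × 5 × 107^3
By Fermat: n is sum of two squares iff every prime p ≡ 3 (mod 4) appears to even power.
Prime(s) ≡ 3 (mod 4) with odd exponent: [(107, 3)]
Therefore 98003440 cannot be expressed as a² + b².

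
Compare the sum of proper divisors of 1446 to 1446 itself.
abundant

Proper divisors of 1446: sum = 1 + 2 + 3 + 6 + 241 + 482 + 723 = 1458
Since 1458 > 1446, 1446 is abundant.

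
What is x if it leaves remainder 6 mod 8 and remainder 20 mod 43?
278

Using Chinese Remainder Theorem:
M = 8 × 43 = 344
M1 = 43, M2 = 8
y1 = 43^(-1) mod 8 = 3
y2 = 8^(-1) mod 43 = 27
x = (6×43×3 + 20×8×27) mod 344 = 278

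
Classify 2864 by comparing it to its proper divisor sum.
deficient

Proper divisors of 2864: sum = 1 + 2 + 4 + 8 + 16 + 179 + 358 + 716 + 1432 = 2716
Since 2716 < 2864, 2864 is deficient.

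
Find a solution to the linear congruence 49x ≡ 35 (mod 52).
x ≡ 23 (mod 52)

gcd(49, 52) = 1, which divides 35, so solutions exist.
Find 49^(-1) mod 52 by the extended Euclidean algorithm:
52 = 1 × 49 + 3  ⟹  3 = (1)·52 + (-1)·49
49 = 16 × 3 + 1  ⟹  1 = (-16)·52 + (17)·49
So (17)·49 ≡ 1 (mod 52), i.e. 49^(-1) ≡ 17 (mod 52).
x ≡ 17 × 35 = 595 ≡ 23 (mod 52).
Check: 49 × 23 = 1127 ≡ 35 (mod 52).
Unique solution: x ≡ 23 (mod 52)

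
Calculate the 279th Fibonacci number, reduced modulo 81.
61

Matrix identity: Q^n = [[F_(n+1), F_n], [F_n, F_(n-1)]] with Q = [[1,1],[1,0]].
n = 279 = 100010111₂. Square-and-multiply, entries mod 81:
Q^1 = [[1,1],[1,0]]
Q^2 = (Q^1)² = [[2,1],[1,1]]
Q^4 = (Q^2)² = [[5,3],[3,2]]
Q^8 = (Q^4)² = [[34,21],[21,13]]
Q^17 = (Q^8)²·Q = [[73,58],[58,15]]
Q^34 = (Q^17)² = [[26,1],[1,25]]
Q^69 = (Q^34)²·Q = [[80,29],[29,51]]
Q^139 = (Q^69)²·Q = [[24,32],[32,73]]
Q^279 = (Q^139)²·Q = [[6,61],[61,26]]
F_279 mod 81 = Q^279[0][1] = 61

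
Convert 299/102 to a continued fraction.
[2; 1, 13, 1, 1, 3]

Euclidean algorithm steps:
299 = 2 × 102 + 95
102 = 1 × 95 + 7
95 = 13 × 7 + 4
7 = 1 × 4 + 3
4 = 1 × 3 + 1
3 = 3 × 1 + 0
Continued fraction: [2; 1, 13, 1, 1, 3]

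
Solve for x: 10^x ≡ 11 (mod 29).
23

Baby-step giant-step with step n = ⌈√29⌉ = 6.
Baby steps 10^j mod 29 (j:value) for j=0..5: 0:1, 1:10, 2:13, 3:14, 4:24, 5:8.
Giant-step multiplier: 10^(-6) ≡ 10^(28-6) = 10^22 ≡ 4 (mod 29).
Giant steps γ_i = 11·4^i mod 29: γ_0=11, γ_1=15, γ_2=2, γ_3=8 (in table at j=5).
x = i·n + j = 3·6 + 5 = 23.
Check: 10^23 ≡ 11 (mod 29).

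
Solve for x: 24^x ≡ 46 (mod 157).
96

Baby-step giant-step with step n = ⌈√157⌉ = 13.
Baby steps 24^j mod 157 (j:value) for j=0..12: 0:1, 1:24, 2:105, 3:8, 4:35, 5:55, 6:64, 7:123, 8:126, 9:41, 10:42, 11:66, 12:14.
Giant-step multiplier: 24^(-13) ≡ 24^(156-13) = 24^143 ≡ 50 (mod 157).
Giant steps γ_i = 46·50^i mod 157: γ_0=46, γ_1=102, γ_2=76, γ_3=32, γ_4=30, γ_5=87, γ_6=111, γ_7=55 (in table at j=5).
x = i·n + j = 7·13 + 5 = 96.
Check: 24^96 ≡ 46 (mod 157).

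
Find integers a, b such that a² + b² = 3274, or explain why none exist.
5² + 57² (a=5, b=57)

Factorization: 3274 = 2 × 1637
By Fermat: n is sum of two squares iff every prime p ≡ 3 (mod 4) appears to even power.
All primes ≡ 3 (mod 4) appear to even power.
Search a = 0, 1, 2, … for 3274 - a² a perfect square: first hit at a = 5: 3274 - 25 = 3249 = 57².
3274 = 5² + 57² = 25 + 3249 ✓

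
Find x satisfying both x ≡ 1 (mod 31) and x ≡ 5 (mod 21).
404

Using Chinese Remainder Theorem:
M = 31 × 21 = 651
M1 = 21, M2 = 31
y1 = 21^(-1) mod 31 = 3
y2 = 31^(-1) mod 21 = 19
x = (1×21×3 + 5×31×19) mod 651 = 404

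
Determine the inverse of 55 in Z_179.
166

gcd(55, 179) = 1, so the inverse exists.
Extended Euclidean algorithm on (179, 55):
179 = 3 × 55 + 14  ⟹  14 = (1)·179 + (-3)·55
55 = 3 × 14 + 13  ⟹  13 = (-3)·179 + (10)·55
14 = 1 × 13 + 1  ⟹  1 = (4)·179 + (-13)·55
So (-13)·55 ≡ 1 (mod 179), i.e. 55^(-1) ≡ -13 ≡ 166 (mod 179).
Check: 55 × 166 = 9130 ≡ 1 (mod 179)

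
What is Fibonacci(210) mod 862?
550

Matrix identity: Q^n = [[F_(n+1), F_n], [F_n, F_(n-1)]] with Q = [[1,1],[1,0]].
n = 210 = 11010010₂. Square-and-multiply, entries mod 862:
Q^1 = [[1,1],[1,0]]
Q^3 = (Q^1)²·Q = [[3,2],[2,1]]
Q^6 = (Q^3)² = [[13,8],[8,5]]
Q^13 = (Q^6)²·Q = [[377,233],[233,144]]
Q^26 = (Q^13)² = [[744,713],[713,31]]
Q^52 = (Q^26)² = [[783,33],[33,750]]
Q^105 = (Q^52)²·Q = [[165,434],[434,593]]
Q^210 = (Q^105)² = [[81,550],[550,393]]
F_210 mod 862 = Q^210[0][1] = 550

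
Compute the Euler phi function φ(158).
78

158 = 2 × 79
φ(n) = n × ∏(1 - 1/p) for each prime p dividing n
φ(158) = 158 × (1 - 1/2) × (1 - 1/79) = 78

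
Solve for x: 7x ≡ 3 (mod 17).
x ≡ 15 (mod 17)

gcd(7, 17) = 1, which divides 3, so solutions exist.
Find 7^(-1) mod 17 by the extended Euclidean algorithm:
17 = 2 × 7 + 3  ⟹  3 = (1)·17 + (-2)·7
7 = 2 × 3 + 1  ⟹  1 = (-2)·17 + (5)·7
So (5)·7 ≡ 1 (mod 17), i.e. 7^(-1) ≡ 5 (mod 17).
x ≡ 5 × 3 = 15 ≡ 15 (mod 17).
Check: 7 × 15 = 105 ≡ 3 (mod 17).
Unique solution: x ≡ 15 (mod 17)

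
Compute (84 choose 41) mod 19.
13

Using Lucas' theorem:
Write n=84 and k=41 in base 19:
n in base 19: [4, 8]
k in base 19: [2, 3]
C(84,41) mod 19 = ∏ C(n_i, k_i) mod 19
Digit binomials (mod 19): C(4,2) = 6; C(8,3) = 56 ≡ 18
Product: 6 × 18 = 108 ≡ 13 (mod 19)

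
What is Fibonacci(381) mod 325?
206

Matrix identity: Q^n = [[F_(n+1), F_n], [F_n, F_(n-1)]] with Q = [[1,1],[1,0]].
n = 381 = 101111101₂. Square-and-multiply, entries mod 325:
Q^1 = [[1,1],[1,0]]
Q^2 = (Q^1)² = [[2,1],[1,1]]
Q^5 = (Q^2)²·Q = [[8,5],[5,3]]
Q^11 = (Q^5)²·Q = [[144,89],[89,55]]
Q^23 = (Q^11)²·Q = [[218,57],[57,161]]
Q^47 = (Q^23)²·Q = [[226,73],[73,153]]
Q^95 = (Q^47)²·Q = [[222,180],[180,42]]
Q^190 = (Q^95)² = [[109,70],[70,39]]
Q^381 = (Q^190)²·Q = [[166,206],[206,285]]
F_381 mod 325 = Q^381[0][1] = 206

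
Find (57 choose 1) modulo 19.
0

Using Lucas' theorem:
Write n=57 and k=1 in base 19:
n in base 19: [3, 0]
k in base 19: [0, 1]
C(57,1) mod 19 = ∏ C(n_i, k_i) mod 19
Digit binomials (mod 19): C(3,0) = 1; C(0,1) = 0 (k_i > n_i)
Product: 1 × 0 = 0 ≡ 0 (mod 19)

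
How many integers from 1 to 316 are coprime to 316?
156

316 = 2^2 × 79
φ(n) = n × ∏(1 - 1/p) for each prime p dividing n
φ(316) = 316 × (1 - 1/2) × (1 - 1/79) = 156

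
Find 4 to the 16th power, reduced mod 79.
50

Repeated squaring. Binary of 16 = 10000.
4^1 ≡ 4 (mod 79); 4^2 ≡ 16 (mod 79); 4^4 ≡ 19 (mod 79); 4^8 ≡ 45 (mod 79); 4^16 ≡ 50 (mod 79)
4^16 = 4^16 ≡ 50 (mod 79)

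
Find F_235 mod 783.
698

Matrix identity: Q^n = [[F_(n+1), F_n], [F_n, F_(n-1)]] with Q = [[1,1],[1,0]].
n = 235 = 11101011₂. Square-and-multiply, entries mod 783:
Q^1 = [[1,1],[1,0]]
Q^3 = (Q^1)²·Q = [[3,2],[2,1]]
Q^7 = (Q^3)²·Q = [[21,13],[13,8]]
Q^14 = (Q^7)² = [[610,377],[377,233]]
Q^29 = (Q^14)²·Q = [[494,581],[581,696]]
Q^58 = (Q^29)² = [[611,1],[1,610]]
Q^117 = (Q^58)²·Q = [[269,614],[614,438]]
Q^235 = (Q^117)²·Q = [[231,698],[698,316]]
F_235 mod 783 = Q^235[0][1] = 698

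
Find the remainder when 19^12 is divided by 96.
49

Repeated squaring. Binary of 12 = 1100.
19^1 ≡ 19 (mod 96); 19^2 ≡ 73 (mod 96); 19^4 ≡ 49 (mod 96); 19^8 ≡ 1 (mod 96)
19^12 = 19^4 × 19^8 ≡ 49 (mod 96)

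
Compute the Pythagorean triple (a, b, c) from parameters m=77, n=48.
(3625, 7392, 8233)

Euclid's formula: a = m² - n², b = 2mn, c = m² + n²
m = 77, n = 48
a = 77² - 48² = 5929 - 2304 = 3625
b = 2 × 77 × 48 = 7392
c = 77² + 48² = 5929 + 2304 = 8233
Verification: 3625² + 7392² = 13140625 + 54641664 = 67782289 = 8233² ✓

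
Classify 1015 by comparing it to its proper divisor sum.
deficient

Proper divisors of 1015: sum = 1 + 5 + 7 + 29 + 35 + 145 + 203 = 425
Since 425 < 1015, 1015 is deficient.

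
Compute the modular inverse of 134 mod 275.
39

gcd(134, 275) = 1, so the inverse exists.
Extended Euclidean algorithm on (275, 134):
275 = 2 × 134 + 7  ⟹  7 = (1)·275 + (-2)·134
134 = 19 × 7 + 1  ⟹  1 = (-19)·275 + (39)·134
So (39)·134 ≡ 1 (mod 275), i.e. 134^(-1) ≡ 39 (mod 275).
Check: 134 × 39 = 5226 ≡ 1 (mod 275)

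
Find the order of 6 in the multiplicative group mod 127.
126

127 is prime, so ord(6) divides φ(127) = 126.
Divisors of 126: 1, 2, 3, 6, 7, 9, 14, 18, 21, 42, 63, 126.
Repeated squaring: 6^1 ≡ 6, 6^2 ≡ 36, 6^4 ≡ 26, 6^8 ≡ 41, 6^16 ≡ 30, 6^32 ≡ 11, 6^64 ≡ 121 (mod 127).
Test 6^d mod 127 for each divisor d in increasing order:
6^1 ≡ 6
6^2 ≡ 36
6^3 = 6^2·6^1 ≡ 89
6^6 = 6^4·6^2 ≡ 47
6^7 = 6^4·6^2·6^1 ≡ 28
6^9 = 6^8·6^1 ≡ 119
6^14 = 6^8·6^4·6^2 ≡ 22
6^18 = 6^16·6^2 ≡ 64
6^21 = 6^16·6^4·6^1 ≡ 108
6^42 = 6^32·6^8·6^2 ≡ 107
6^63 = 6^32·6^16·6^8·6^4·6^2·6^1 ≡ 126
6^126 = 6^64·6^32·6^16·6^8·6^4·6^2 ≡ 1  ← first divisor giving 1
The order is 126.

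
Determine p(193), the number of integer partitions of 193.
2168627105469

p(n) counts ways to write n as a sum of positive integers (order ignored).
Euler's pentagonal recurrence: p(k) = p(k-1) + p(k-2) - p(k-5) - p(k-7) + p(k-12) + p(k-15) - ... (offsets j(3j∓1)/2, signs ++--, p(0)=1, p(<0)=0).
DP table for k = 0..192: p(0)=1, p(1)=1, p(2)=2, p(3)=3, p(4)=5, p(5)=7, p(6)=11, p(7)=15, p(8)=22, p(9)=30, p(10)=42, p(11)=56, p(12)=77, p(13)=101, p(14)=135, p(15)=176, p(16)=231, p(17)=297, p(18)=385, p(19)=490, p(20)=627, p(21)=792, p(22)=1002, p(23)=1255, p(24)=1575, p(25)=1958, p(26)=2436, p(27)=3010, p(28)=3718, p(29)=4565, p(30)=5604, p(31)=6842, p(32)=8349, p(33)=10143, p(34)=12310, p(35)=14883, p(36)=17977, p(37)=21637, p(38)=26015, p(39)=31185, p(40)=37338, p(41)=44583, p(42)=53174, p(43)=63261, p(44)=75175, p(45)=89134, p(46)=105558, p(47)=124754, p(48)=147273, p(49)=173525, p(50)=204226, p(51)=239943, p(52)=281589, p(53)=329931, p(54)=386155, p(55)=451276, p(56)=526823, p(57)=614154, p(58)=715220, p(59)=831820, p(60)=966467, p(61)=1121505, p(62)=1300156, p(63)=1505499, p(64)=1741630, p(65)=2012558, p(66)=2323520, p(67)=2679689, p(68)=3087735, p(69)=3554345, p(70)=4087968, p(71)=4697205, p(72)=5392783, p(73)=6185689, p(74)=7089500, p(75)=8118264, p(76)=9289091, p(77)=10619863, p(78)=12132164, p(79)=13848650, p(80)=15796476, p(81)=18004327, p(82)=20506255, p(83)=23338469, p(84)=26543660, p(85)=30167357, p(86)=34262962, p(87)=38887673, p(88)=44108109, p(89)=49995925, p(90)=56634173, p(91)=64112359, p(92)=72533807, p(93)=82010177, p(94)=92669720, p(95)=104651419, p(96)=118114304, p(97)=133230930, p(98)=150198136, p(99)=169229875, p(100)=190569292, p(101)=214481126, p(102)=241265379, p(103)=271248950, p(104)=304801365, p(105)=342325709, p(106)=384276336, p(107)=431149389, p(108)=483502844, p(109)=541946240, p(110)=607163746, p(111)=679903203, p(112)=761002156, p(113)=851376628, p(114)=952050665, p(115)=1064144451, p(116)=1188908248, p(117)=1327710076, p(118)=1482074143, p(119)=1653668665, p(120)=1844349560, p(121)=2056148051, p(122)=2291320912, p(123)=2552338241, p(124)=2841940500, p(125)=3163127352, p(126)=3519222692, p(127)=3913864295, p(128)=4351078600, p(129)=4835271870, p(130)=5371315400, p(131)=5964539504, p(132)=6620830889, p(133)=7346629512, p(134)=8149040695, p(135)=9035836076, p(136)=10015581680, p(137)=11097645016, p(138)=12292341831, p(139)=13610949895, p(140)=15065878135, p(141)=16670689208, p(142)=18440293320, p(143)=20390982757, p(144)=22540654445, p(145)=24908858009, p(146)=27517052599, p(147)=30388671978, p(148)=33549419497, p(149)=37027355200, p(150)=40853235313, p(151)=45060624582, p(152)=49686288421, p(153)=54770336324, p(154)=60356673280, p(155)=66493182097, p(156)=73232243759, p(157)=80630964769, p(158)=88751778802, p(159)=97662728555, p(160)=107438159466, p(161)=118159068427, p(162)=129913904637, p(163)=142798995930, p(164)=156919475295, p(165)=172389800255, p(166)=189334822579, p(167)=207890420102, p(168)=228204732751, p(169)=250438925115, p(170)=274768617130, p(171)=301384802048, p(172)=330495499613, p(173)=362326859895, p(174)=397125074750, p(175)=435157697830, p(176)=476715857290, p(177)=522115831195, p(178)=571701605655, p(179)=625846753120, p(180)=684957390936, p(181)=749474411781, p(182)=819876908323, p(183)=896684817527, p(184)=980462880430, p(185)=1071823774337, p(186)=1171432692373, p(187)=1280011042268, p(188)=1398341745571, p(189)=1527273599625, p(190)=1667727404093, p(191)=1820701100652, p(192)=1987276856363.
Final step: p(193) = p(192) + p(191) - p(188) - p(186) + p(181) + p(178) - p(171) - p(167) + p(158) + p(153) - p(142) - p(136) + p(123) + p(116) - p(101) - p(93) + p(76) + p(67) - p(48) - p(38) + p(17) + p(6)
= 1987276856363 + 1820701100652 - 1398341745571 - 1171432692373 + 749474411781 + 571701605655 - 301384802048 - 207890420102 + 88751778802 + 54770336324 - 18440293320 - 10015581680 + 2552338241 + 1188908248 - 214481126 - 82010177 + 9289091 + 2679689 - 147273 - 26015 + 297 + 11
= 2168627105469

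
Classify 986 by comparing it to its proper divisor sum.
deficient

Proper divisors of 986: sum = 1 + 2 + 17 + 29 + 34 + 58 + 493 = 634
Since 634 < 986, 986 is deficient.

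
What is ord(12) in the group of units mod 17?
16

17 is prime, so ord(12) divides φ(17) = 16.
Divisors of 16: 1, 2, 4, 8, 16.
Repeated squaring: 12^1 ≡ 12, 12^2 ≡ 8, 12^4 ≡ 13, 12^8 ≡ 16, 12^16 ≡ 1 (mod 17).
Test 12^d mod 17 for each divisor d in increasing order:
12^1 ≡ 12
12^2 ≡ 8
12^4 ≡ 13
12^8 ≡ 16
12^16 ≡ 1  ← first divisor giving 1
The order is 16.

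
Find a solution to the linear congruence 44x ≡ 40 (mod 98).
x ≡ 41 (mod 49)

gcd(44, 98) = 2, which divides 40, so solutions exist.
Divide through by 2: 22x ≡ 20 (mod 49).
Find 22^(-1) mod 49 by the extended Euclidean algorithm:
49 = 2 × 22 + 5  ⟹  5 = (1)·49 + (-2)·22
22 = 4 × 5 + 2  ⟹  2 = (-4)·49 + (9)·22
5 = 2 × 2 + 1  ⟹  1 = (9)·49 + (-20)·22
So (-20)·22 ≡ 1 (mod 49), i.e. 22^(-1) ≡ -20 ≡ 29 (mod 49).
x ≡ 29 × 20 = 580 ≡ 41 (mod 49).
Check: 44 × 41 = 1804 ≡ 40 (mod 98).
x ≡ 41 (mod 49), giving 2 solutions mod 98.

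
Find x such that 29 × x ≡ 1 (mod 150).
119

gcd(29, 150) = 1, so the inverse exists.
Extended Euclidean algorithm on (150, 29):
150 = 5 × 29 + 5  ⟹  5 = (1)·150 + (-5)·29
29 = 5 × 5 + 4  ⟹  4 = (-5)·150 + (26)·29
5 = 1 × 4 + 1  ⟹  1 = (6)·150 + (-31)·29
So (-31)·29 ≡ 1 (mod 150), i.e. 29^(-1) ≡ -31 ≡ 119 (mod 150).
Check: 29 × 119 = 3451 ≡ 1 (mod 150)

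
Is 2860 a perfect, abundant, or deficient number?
abundant

Proper divisors of 2860: sum = 1 + 2 + 4 + 5 + 10 + 11 + 13 + 20 + ... + 286 + 572 + 715 + 1430 (23 divisors) = 4196
Since 4196 > 2860, 2860 is abundant.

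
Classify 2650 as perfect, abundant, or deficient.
deficient

Proper divisors of 2650: sum = 1 + 2 + 5 + 10 + 25 + 50 + 53 + 106 + 265 + 530 + 1325 = 2372
Since 2372 < 2650, 2650 is deficient.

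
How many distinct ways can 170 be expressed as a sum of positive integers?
274768617130

p(n) counts ways to write n as a sum of positive integers (order ignored).
Euler's pentagonal recurrence: p(k) = p(k-1) + p(k-2) - p(k-5) - p(k-7) + p(k-12) + p(k-15) - ... (offsets j(3j∓1)/2, signs ++--, p(0)=1, p(<0)=0).
DP table for k = 0..169: p(0)=1, p(1)=1, p(2)=2, p(3)=3, p(4)=5, p(5)=7, p(6)=11, p(7)=15, p(8)=22, p(9)=30, p(10)=42, p(11)=56, p(12)=77, p(13)=101, p(14)=135, p(15)=176, p(16)=231, p(17)=297, p(18)=385, p(19)=490, p(20)=627, p(21)=792, p(22)=1002, p(23)=1255, p(24)=1575, p(25)=1958, p(26)=2436, p(27)=3010, p(28)=3718, p(29)=4565, p(30)=5604, p(31)=6842, p(32)=8349, p(33)=10143, p(34)=12310, p(35)=14883, p(36)=17977, p(37)=21637, p(38)=26015, p(39)=31185, p(40)=37338, p(41)=44583, p(42)=53174, p(43)=63261, p(44)=75175, p(45)=89134, p(46)=105558, p(47)=124754, p(48)=147273, p(49)=173525, p(50)=204226, p(51)=239943, p(52)=281589, p(53)=329931, p(54)=386155, p(55)=451276, p(56)=526823, p(57)=614154, p(58)=715220, p(59)=831820, p(60)=966467, p(61)=1121505, p(62)=1300156, p(63)=1505499, p(64)=1741630, p(65)=2012558, p(66)=2323520, p(67)=2679689, p(68)=3087735, p(69)=3554345, p(70)=4087968, p(71)=4697205, p(72)=5392783, p(73)=6185689, p(74)=7089500, p(75)=8118264, p(76)=9289091, p(77)=10619863, p(78)=12132164, p(79)=13848650, p(80)=15796476, p(81)=18004327, p(82)=20506255, p(83)=23338469, p(84)=26543660, p(85)=30167357, p(86)=34262962, p(87)=38887673, p(88)=44108109, p(89)=49995925, p(90)=56634173, p(91)=64112359, p(92)=72533807, p(93)=82010177, p(94)=92669720, p(95)=104651419, p(96)=118114304, p(97)=133230930, p(98)=150198136, p(99)=169229875, p(100)=190569292, p(101)=214481126, p(102)=241265379, p(103)=271248950, p(104)=304801365, p(105)=342325709, p(106)=384276336, p(107)=431149389, p(108)=483502844, p(109)=541946240, p(110)=607163746, p(111)=679903203, p(112)=761002156, p(113)=851376628, p(114)=952050665, p(115)=1064144451, p(116)=1188908248, p(117)=1327710076, p(118)=1482074143, p(119)=1653668665, p(120)=1844349560, p(121)=2056148051, p(122)=2291320912, p(123)=2552338241, p(124)=2841940500, p(125)=3163127352, p(126)=3519222692, p(127)=3913864295, p(128)=4351078600, p(129)=4835271870, p(130)=5371315400, p(131)=5964539504, p(132)=6620830889, p(133)=7346629512, p(134)=8149040695, p(135)=9035836076, p(136)=10015581680, p(137)=11097645016, p(138)=12292341831, p(139)=13610949895, p(140)=15065878135, p(141)=16670689208, p(142)=18440293320, p(143)=20390982757, p(144)=22540654445, p(145)=24908858009, p(146)=27517052599, p(147)=30388671978, p(148)=33549419497, p(149)=37027355200, p(150)=40853235313, p(151)=45060624582, p(152)=49686288421, p(153)=54770336324, p(154)=60356673280, p(155)=66493182097, p(156)=73232243759, p(157)=80630964769, p(158)=88751778802, p(159)=97662728555, p(160)=107438159466, p(161)=118159068427, p(162)=129913904637, p(163)=142798995930, p(164)=156919475295, p(165)=172389800255, p(166)=189334822579, p(167)=207890420102, p(168)=228204732751, p(169)=250438925115.
Final step: p(170) = p(169) + p(168) - p(165) - p(163) + p(158) + p(155) - p(148) - p(144) + p(135) + p(130) - p(119) - p(113) + p(100) + p(93) - p(78) - p(70) + p(53) + p(44) - p(25) - p(15)
= 250438925115 + 228204732751 - 172389800255 - 142798995930 + 88751778802 + 66493182097 - 33549419497 - 22540654445 + 9035836076 + 5371315400 - 1653668665 - 851376628 + 190569292 + 82010177 - 12132164 - 4087968 + 329931 + 75175 - 1958 - 176
= 274768617130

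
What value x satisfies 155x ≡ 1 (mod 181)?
174

gcd(155, 181) = 1, so the inverse exists.
Extended Euclidean algorithm on (181, 155):
181 = 1 × 155 + 26  ⟹  26 = (1)·181 + (-1)·155
155 = 5 × 26 + 25  ⟹  25 = (-5)·181 + (6)·155
26 = 1 × 25 + 1  ⟹  1 = (6)·181 + (-7)·155
So (-7)·155 ≡ 1 (mod 181), i.e. 155^(-1) ≡ -7 ≡ 174 (mod 181).
Check: 155 × 174 = 26970 ≡ 1 (mod 181)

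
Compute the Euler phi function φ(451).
400

451 = 11 × 41
φ(n) = n × ∏(1 - 1/p) for each prime p dividing n
φ(451) = 451 × (1 - 1/11) × (1 - 1/41) = 400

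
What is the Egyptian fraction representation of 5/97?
1/20 + 1/647 + 1/1255180

Greedy algorithm:
5/97: ceiling(97/5) = 20, use 1/20
3/1940: ceiling(1940/3) = 647, use 1/647
1/1255180: ceiling(1255180/1) = 1255180, use 1/1255180
Result: 5/97 = 1/20 + 1/647 + 1/1255180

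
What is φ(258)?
84

258 = 2 × 3 × 43
φ(n) = n × ∏(1 - 1/p) for each prime p dividing n
φ(258) = 258 × (1 - 1/2) × (1 - 1/3) × (1 - 1/43) = 84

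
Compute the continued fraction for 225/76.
[2; 1, 24, 3]

Euclidean algorithm steps:
225 = 2 × 76 + 73
76 = 1 × 73 + 3
73 = 24 × 3 + 1
3 = 3 × 1 + 0
Continued fraction: [2; 1, 24, 3]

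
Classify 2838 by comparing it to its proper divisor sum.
abundant

Proper divisors of 2838: sum = 1 + 2 + 3 + 6 + 11 + 22 + 33 + 43 + 66 + 86 + 129 + 258 + 473 + 946 + 1419 = 3498
Since 3498 > 2838, 2838 is abundant.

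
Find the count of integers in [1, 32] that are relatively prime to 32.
16

32 = 2^5
φ(n) = n × ∏(1 - 1/p) for each prime p dividing n
φ(32) = 32 × (1 - 1/2) = 16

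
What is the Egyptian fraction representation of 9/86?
1/10 + 1/215

Greedy algorithm:
9/86: ceiling(86/9) = 10, use 1/10
1/215: ceiling(215/1) = 215, use 1/215
Result: 9/86 = 1/10 + 1/215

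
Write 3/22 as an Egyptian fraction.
1/8 + 1/88

Greedy algorithm:
3/22: ceiling(22/3) = 8, use 1/8
1/88: ceiling(88/1) = 88, use 1/88
Result: 3/22 = 1/8 + 1/88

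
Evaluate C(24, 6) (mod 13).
7

Using Lucas' theorem:
Write n=24 and k=6 in base 13:
n in base 13: [1, 11]
k in base 13: [0, 6]
C(24,6) mod 13 = ∏ C(n_i, k_i) mod 13
Digit binomials (mod 13): C(1,0) = 1; C(11,6) = 462 ≡ 7
Product: 1 × 7 = 7 ≡ 7 (mod 13)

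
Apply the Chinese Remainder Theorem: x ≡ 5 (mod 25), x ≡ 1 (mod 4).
5

Using Chinese Remainder Theorem:
M = 25 × 4 = 100
M1 = 4, M2 = 25
y1 = 4^(-1) mod 25 = 19
y2 = 25^(-1) mod 4 = 1
x = (5×4×19 + 1×25×1) mod 100 = 5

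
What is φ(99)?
60

99 = 3^2 × 11
φ(n) = n × ∏(1 - 1/p) for each prime p dividing n
φ(99) = 99 × (1 - 1/3) × (1 - 1/11) = 60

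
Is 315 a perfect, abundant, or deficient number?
deficient

Proper divisors of 315: sum = 1 + 3 + 5 + 7 + 9 + 15 + 21 + 35 + 45 + 63 + 105 = 309
Since 309 < 315, 315 is deficient.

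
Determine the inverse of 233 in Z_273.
116

gcd(233, 273) = 1, so the inverse exists.
Extended Euclidean algorithm on (273, 233):
273 = 1 × 233 + 40  ⟹  40 = (1)·273 + (-1)·233
233 = 5 × 40 + 33  ⟹  33 = (-5)·273 + (6)·233
40 = 1 × 33 + 7  ⟹  7 = (6)·273 + (-7)·233
33 = 4 × 7 + 5  ⟹  5 = (-29)·273 + (34)·233
7 = 1 × 5 + 2  ⟹  2 = (35)·273 + (-41)·233
5 = 2 × 2 + 1  ⟹  1 = (-99)·273 + (116)·233
So (116)·233 ≡ 1 (mod 273), i.e. 233^(-1) ≡ 116 (mod 273).
Check: 233 × 116 = 27028 ≡ 1 (mod 273)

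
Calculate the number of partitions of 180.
684957390936

p(n) counts ways to write n as a sum of positive integers (order ignored).
Euler's pentagonal recurrence: p(k) = p(k-1) + p(k-2) - p(k-5) - p(k-7) + p(k-12) + p(k-15) - ... (offsets j(3j∓1)/2, signs ++--, p(0)=1, p(<0)=0).
DP table for k = 0..179: p(0)=1, p(1)=1, p(2)=2, p(3)=3, p(4)=5, p(5)=7, p(6)=11, p(7)=15, p(8)=22, p(9)=30, p(10)=42, p(11)=56, p(12)=77, p(13)=101, p(14)=135, p(15)=176, p(16)=231, p(17)=297, p(18)=385, p(19)=490, p(20)=627, p(21)=792, p(22)=1002, p(23)=1255, p(24)=1575, p(25)=1958, p(26)=2436, p(27)=3010, p(28)=3718, p(29)=4565, p(30)=5604, p(31)=6842, p(32)=8349, p(33)=10143, p(34)=12310, p(35)=14883, p(36)=17977, p(37)=21637, p(38)=26015, p(39)=31185, p(40)=37338, p(41)=44583, p(42)=53174, p(43)=63261, p(44)=75175, p(45)=89134, p(46)=105558, p(47)=124754, p(48)=147273, p(49)=173525, p(50)=204226, p(51)=239943, p(52)=281589, p(53)=329931, p(54)=386155, p(55)=451276, p(56)=526823, p(57)=614154, p(58)=715220, p(59)=831820, p(60)=966467, p(61)=1121505, p(62)=1300156, p(63)=1505499, p(64)=1741630, p(65)=2012558, p(66)=2323520, p(67)=2679689, p(68)=3087735, p(69)=3554345, p(70)=4087968, p(71)=4697205, p(72)=5392783, p(73)=6185689, p(74)=7089500, p(75)=8118264, p(76)=9289091, p(77)=10619863, p(78)=12132164, p(79)=13848650, p(80)=15796476, p(81)=18004327, p(82)=20506255, p(83)=23338469, p(84)=26543660, p(85)=30167357, p(86)=34262962, p(87)=38887673, p(88)=44108109, p(89)=49995925, p(90)=56634173, p(91)=64112359, p(92)=72533807, p(93)=82010177, p(94)=92669720, p(95)=104651419, p(96)=118114304, p(97)=133230930, p(98)=150198136, p(99)=169229875, p(100)=190569292, p(101)=214481126, p(102)=241265379, p(103)=271248950, p(104)=304801365, p(105)=342325709, p(106)=384276336, p(107)=431149389, p(108)=483502844, p(109)=541946240, p(110)=607163746, p(111)=679903203, p(112)=761002156, p(113)=851376628, p(114)=952050665, p(115)=1064144451, p(116)=1188908248, p(117)=1327710076, p(118)=1482074143, p(119)=1653668665, p(120)=1844349560, p(121)=2056148051, p(122)=2291320912, p(123)=2552338241, p(124)=2841940500, p(125)=3163127352, p(126)=3519222692, p(127)=3913864295, p(128)=4351078600, p(129)=4835271870, p(130)=5371315400, p(131)=5964539504, p(132)=6620830889, p(133)=7346629512, p(134)=8149040695, p(135)=9035836076, p(136)=10015581680, p(137)=11097645016, p(138)=12292341831, p(139)=13610949895, p(140)=15065878135, p(141)=16670689208, p(142)=18440293320, p(143)=20390982757, p(144)=22540654445, p(145)=24908858009, p(146)=27517052599, p(147)=30388671978, p(148)=33549419497, p(149)=37027355200, p(150)=40853235313, p(151)=45060624582, p(152)=49686288421, p(153)=54770336324, p(154)=60356673280, p(155)=66493182097, p(156)=73232243759, p(157)=80630964769, p(158)=88751778802, p(159)=97662728555, p(160)=107438159466, p(161)=118159068427, p(162)=129913904637, p(163)=142798995930, p(164)=156919475295, p(165)=172389800255, p(166)=189334822579, p(167)=207890420102, p(168)=228204732751, p(169)=250438925115, p(170)=274768617130, p(171)=301384802048, p(172)=330495499613, p(173)=362326859895, p(174)=397125074750, p(175)=435157697830, p(176)=476715857290, p(177)=522115831195, p(178)=571701605655, p(179)=625846753120.
Final step: p(180) = p(179) + p(178) - p(175) - p(173) + p(168) + p(165) - p(158) - p(154) + p(145) + p(140) - p(129) - p(123) + p(110) + p(103) - p(88) - p(80) + p(63) + p(54) - p(35) - p(25) + p(4)
= 625846753120 + 571701605655 - 435157697830 - 362326859895 + 228204732751 + 172389800255 - 88751778802 - 60356673280 + 24908858009 + 15065878135 - 4835271870 - 2552338241 + 607163746 + 271248950 - 44108109 - 15796476 + 1505499 + 386155 - 14883 - 1958 + 5
= 684957390936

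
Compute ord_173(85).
43

173 is prime, so ord(85) divides φ(173) = 172.
Divisors of 172: 1, 2, 4, 43, 86, 172.
Repeated squaring: 85^1 ≡ 85, 85^2 ≡ 132, 85^4 ≡ 124, 85^8 ≡ 152, 85^16 ≡ 95, 85^32 ≡ 29, 85^64 ≡ 149, 85^128 ≡ 57 (mod 173).
Test 85^d mod 173 for each divisor d in increasing order:
85^1 ≡ 85
85^2 ≡ 132
85^4 ≡ 124
85^43 = 85^32·85^8·85^2·85^1 ≡ 1  ← first divisor giving 1
The order is 43.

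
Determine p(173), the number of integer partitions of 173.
362326859895

p(n) counts ways to write n as a sum of positive integers (order ignored).
Euler's pentagonal recurrence: p(k) = p(k-1) + p(k-2) - p(k-5) - p(k-7) + p(k-12) + p(k-15) - ... (offsets j(3j∓1)/2, signs ++--, p(0)=1, p(<0)=0).
DP table for k = 0..172: p(0)=1, p(1)=1, p(2)=2, p(3)=3, p(4)=5, p(5)=7, p(6)=11, p(7)=15, p(8)=22, p(9)=30, p(10)=42, p(11)=56, p(12)=77, p(13)=101, p(14)=135, p(15)=176, p(16)=231, p(17)=297, p(18)=385, p(19)=490, p(20)=627, p(21)=792, p(22)=1002, p(23)=1255, p(24)=1575, p(25)=1958, p(26)=2436, p(27)=3010, p(28)=3718, p(29)=4565, p(30)=5604, p(31)=6842, p(32)=8349, p(33)=10143, p(34)=12310, p(35)=14883, p(36)=17977, p(37)=21637, p(38)=26015, p(39)=31185, p(40)=37338, p(41)=44583, p(42)=53174, p(43)=63261, p(44)=75175, p(45)=89134, p(46)=105558, p(47)=124754, p(48)=147273, p(49)=173525, p(50)=204226, p(51)=239943, p(52)=281589, p(53)=329931, p(54)=386155, p(55)=451276, p(56)=526823, p(57)=614154, p(58)=715220, p(59)=831820, p(60)=966467, p(61)=1121505, p(62)=1300156, p(63)=1505499, p(64)=1741630, p(65)=2012558, p(66)=2323520, p(67)=2679689, p(68)=3087735, p(69)=3554345, p(70)=4087968, p(71)=4697205, p(72)=5392783, p(73)=6185689, p(74)=7089500, p(75)=8118264, p(76)=9289091, p(77)=10619863, p(78)=12132164, p(79)=13848650, p(80)=15796476, p(81)=18004327, p(82)=20506255, p(83)=23338469, p(84)=26543660, p(85)=30167357, p(86)=34262962, p(87)=38887673, p(88)=44108109, p(89)=49995925, p(90)=56634173, p(91)=64112359, p(92)=72533807, p(93)=82010177, p(94)=92669720, p(95)=104651419, p(96)=118114304, p(97)=133230930, p(98)=150198136, p(99)=169229875, p(100)=190569292, p(101)=214481126, p(102)=241265379, p(103)=271248950, p(104)=304801365, p(105)=342325709, p(106)=384276336, p(107)=431149389, p(108)=483502844, p(109)=541946240, p(110)=607163746, p(111)=679903203, p(112)=761002156, p(113)=851376628, p(114)=952050665, p(115)=1064144451, p(116)=1188908248, p(117)=1327710076, p(118)=1482074143, p(119)=1653668665, p(120)=1844349560, p(121)=2056148051, p(122)=2291320912, p(123)=2552338241, p(124)=2841940500, p(125)=3163127352, p(126)=3519222692, p(127)=3913864295, p(128)=4351078600, p(129)=4835271870, p(130)=5371315400, p(131)=5964539504, p(132)=6620830889, p(133)=7346629512, p(134)=8149040695, p(135)=9035836076, p(136)=10015581680, p(137)=11097645016, p(138)=12292341831, p(139)=13610949895, p(140)=15065878135, p(141)=16670689208, p(142)=18440293320, p(143)=20390982757, p(144)=22540654445, p(145)=24908858009, p(146)=27517052599, p(147)=30388671978, p(148)=33549419497, p(149)=37027355200, p(150)=40853235313, p(151)=45060624582, p(152)=49686288421, p(153)=54770336324, p(154)=60356673280, p(155)=66493182097, p(156)=73232243759, p(157)=80630964769, p(158)=88751778802, p(159)=97662728555, p(160)=107438159466, p(161)=118159068427, p(162)=129913904637, p(163)=142798995930, p(164)=156919475295, p(165)=172389800255, p(166)=189334822579, p(167)=207890420102, p(168)=228204732751, p(169)=250438925115, p(170)=274768617130, p(171)=301384802048, p(172)=330495499613.
Final step: p(173) = p(172) + p(171) - p(168) - p(166) + p(161) + p(158) - p(151) - p(147) + p(138) + p(133) - p(122) - p(116) + p(103) + p(96) - p(81) - p(73) + p(56) + p(47) - p(28) - p(18)
= 330495499613 + 301384802048 - 228204732751 - 189334822579 + 118159068427 + 88751778802 - 45060624582 - 30388671978 + 12292341831 + 7346629512 - 2291320912 - 1188908248 + 271248950 + 118114304 - 18004327 - 6185689 + 526823 + 124754 - 3718 - 385
= 362326859895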